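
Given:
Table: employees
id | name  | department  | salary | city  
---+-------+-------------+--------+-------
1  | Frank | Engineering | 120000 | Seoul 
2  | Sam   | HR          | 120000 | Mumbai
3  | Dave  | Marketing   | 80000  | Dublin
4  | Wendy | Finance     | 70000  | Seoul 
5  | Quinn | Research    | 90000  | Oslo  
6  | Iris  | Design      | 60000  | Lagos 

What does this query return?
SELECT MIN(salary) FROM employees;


Salaries: 120000, 120000, 80000, 70000, 90000, 60000
MIN = 60000

60000


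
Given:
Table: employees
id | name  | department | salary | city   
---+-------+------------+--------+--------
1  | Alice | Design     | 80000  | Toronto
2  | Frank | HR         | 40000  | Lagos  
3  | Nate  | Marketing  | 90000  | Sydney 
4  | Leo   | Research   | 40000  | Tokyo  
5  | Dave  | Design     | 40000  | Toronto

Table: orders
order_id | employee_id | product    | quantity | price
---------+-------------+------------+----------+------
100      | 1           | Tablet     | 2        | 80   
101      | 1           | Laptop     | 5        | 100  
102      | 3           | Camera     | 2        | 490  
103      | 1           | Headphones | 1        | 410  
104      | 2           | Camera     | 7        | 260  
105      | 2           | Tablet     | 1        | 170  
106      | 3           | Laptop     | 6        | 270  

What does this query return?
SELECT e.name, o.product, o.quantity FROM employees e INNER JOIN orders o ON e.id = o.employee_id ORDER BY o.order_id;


Joining employees.id = orders.employee_id:
  employee Alice (id=1) -> order Tablet
  employee Alice (id=1) -> order Laptop
  employee Nate (id=3) -> order Camera
  employee Alice (id=1) -> order Headphones
  employee Frank (id=2) -> order Camera
  employee Frank (id=2) -> order Tablet
  employee Nate (id=3) -> order Laptop


7 rows:
Alice, Tablet, 2
Alice, Laptop, 5
Nate, Camera, 2
Alice, Headphones, 1
Frank, Camera, 7
Frank, Tablet, 1
Nate, Laptop, 6


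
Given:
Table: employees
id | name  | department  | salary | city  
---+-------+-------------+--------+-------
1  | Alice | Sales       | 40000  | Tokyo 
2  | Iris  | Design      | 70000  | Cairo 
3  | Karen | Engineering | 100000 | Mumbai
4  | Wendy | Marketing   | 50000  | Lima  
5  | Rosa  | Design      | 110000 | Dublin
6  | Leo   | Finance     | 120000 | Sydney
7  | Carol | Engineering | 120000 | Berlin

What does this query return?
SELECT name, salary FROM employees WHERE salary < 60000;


Filtering: salary < 60000
Matching: 2 rows

2 rows:
Alice, 40000
Wendy, 50000


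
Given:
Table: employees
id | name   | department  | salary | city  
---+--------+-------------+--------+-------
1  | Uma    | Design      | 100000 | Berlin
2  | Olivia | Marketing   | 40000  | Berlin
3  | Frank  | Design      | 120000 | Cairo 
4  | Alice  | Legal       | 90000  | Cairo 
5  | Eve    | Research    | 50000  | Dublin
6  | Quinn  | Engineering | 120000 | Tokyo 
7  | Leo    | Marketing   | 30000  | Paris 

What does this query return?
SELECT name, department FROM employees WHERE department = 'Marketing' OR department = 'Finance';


Filtering: department = 'Marketing' OR 'Finance'
Matching: 2 rows

2 rows:
Olivia, Marketing
Leo, Marketing


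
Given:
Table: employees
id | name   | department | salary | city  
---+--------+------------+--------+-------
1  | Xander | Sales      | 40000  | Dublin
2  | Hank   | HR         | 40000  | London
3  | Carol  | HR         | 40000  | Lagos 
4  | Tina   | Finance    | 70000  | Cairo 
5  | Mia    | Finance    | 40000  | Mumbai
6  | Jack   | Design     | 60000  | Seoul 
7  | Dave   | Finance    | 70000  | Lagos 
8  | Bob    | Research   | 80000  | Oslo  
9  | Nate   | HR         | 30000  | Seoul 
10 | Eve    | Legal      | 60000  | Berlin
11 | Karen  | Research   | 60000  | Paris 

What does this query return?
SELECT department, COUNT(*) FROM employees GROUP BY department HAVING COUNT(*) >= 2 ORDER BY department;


Groups with count >= 2:
  Finance: 3 -> PASS
  HR: 3 -> PASS
  Research: 2 -> PASS
  Design: 1 -> filtered out
  Legal: 1 -> filtered out
  Sales: 1 -> filtered out


3 groups:
Finance, 3
HR, 3
Research, 2


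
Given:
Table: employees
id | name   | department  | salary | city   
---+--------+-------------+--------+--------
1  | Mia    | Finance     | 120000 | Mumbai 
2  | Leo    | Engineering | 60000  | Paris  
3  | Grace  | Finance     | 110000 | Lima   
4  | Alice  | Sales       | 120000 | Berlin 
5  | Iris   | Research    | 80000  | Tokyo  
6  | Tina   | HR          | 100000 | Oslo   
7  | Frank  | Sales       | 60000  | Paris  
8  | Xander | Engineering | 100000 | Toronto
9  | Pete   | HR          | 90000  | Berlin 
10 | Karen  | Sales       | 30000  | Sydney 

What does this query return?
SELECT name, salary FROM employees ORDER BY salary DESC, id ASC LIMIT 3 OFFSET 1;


Sort by salary DESC (id ASC tiebreak), then skip 1 and take 3
Rows 2 through 4

3 rows:
Alice, 120000
Grace, 110000
Tina, 100000


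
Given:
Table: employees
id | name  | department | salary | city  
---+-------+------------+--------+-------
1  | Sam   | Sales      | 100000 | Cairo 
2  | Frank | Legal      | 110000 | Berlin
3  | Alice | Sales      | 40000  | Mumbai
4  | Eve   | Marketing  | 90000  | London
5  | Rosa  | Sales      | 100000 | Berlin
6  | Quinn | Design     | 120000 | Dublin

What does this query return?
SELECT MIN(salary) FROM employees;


Salaries: 100000, 110000, 40000, 90000, 100000, 120000
MIN = 40000

40000


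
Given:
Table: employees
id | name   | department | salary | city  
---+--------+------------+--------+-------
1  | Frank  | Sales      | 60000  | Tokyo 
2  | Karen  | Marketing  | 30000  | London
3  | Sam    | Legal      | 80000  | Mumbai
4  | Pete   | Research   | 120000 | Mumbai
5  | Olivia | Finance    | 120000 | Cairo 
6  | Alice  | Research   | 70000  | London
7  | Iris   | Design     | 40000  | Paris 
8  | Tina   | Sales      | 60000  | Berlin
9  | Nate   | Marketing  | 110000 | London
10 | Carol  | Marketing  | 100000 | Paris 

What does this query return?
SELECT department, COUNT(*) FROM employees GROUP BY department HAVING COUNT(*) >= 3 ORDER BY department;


Groups with count >= 3:
  Marketing: 3 -> PASS
  Design: 1 -> filtered out
  Finance: 1 -> filtered out
  Legal: 1 -> filtered out
  Research: 2 -> filtered out
  Sales: 2 -> filtered out


1 groups:
Marketing, 3


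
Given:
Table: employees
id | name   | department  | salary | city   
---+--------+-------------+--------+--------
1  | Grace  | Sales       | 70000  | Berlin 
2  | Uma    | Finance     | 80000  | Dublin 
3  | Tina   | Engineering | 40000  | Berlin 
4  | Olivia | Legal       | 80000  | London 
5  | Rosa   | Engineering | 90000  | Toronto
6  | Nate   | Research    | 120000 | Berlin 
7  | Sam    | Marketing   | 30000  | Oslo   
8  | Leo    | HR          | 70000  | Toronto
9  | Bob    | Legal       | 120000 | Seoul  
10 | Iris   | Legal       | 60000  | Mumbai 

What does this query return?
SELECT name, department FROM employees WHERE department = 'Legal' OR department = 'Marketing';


Filtering: department = 'Legal' OR 'Marketing'
Matching: 4 rows

4 rows:
Olivia, Legal
Sam, Marketing
Bob, Legal
Iris, Legal


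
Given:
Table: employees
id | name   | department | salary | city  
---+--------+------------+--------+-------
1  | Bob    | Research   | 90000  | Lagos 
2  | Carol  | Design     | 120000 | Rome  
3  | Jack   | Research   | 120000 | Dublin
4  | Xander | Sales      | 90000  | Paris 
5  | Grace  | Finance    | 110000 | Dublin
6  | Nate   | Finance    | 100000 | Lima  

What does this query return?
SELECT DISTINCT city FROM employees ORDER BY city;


All 'city' values (row order): Lagos, Rome, Dublin, Paris, Dublin, Lima
Removing duplicates leaves 5 unique value(s).

5 values:
Dublin
Lagos
Lima
Paris
Rome


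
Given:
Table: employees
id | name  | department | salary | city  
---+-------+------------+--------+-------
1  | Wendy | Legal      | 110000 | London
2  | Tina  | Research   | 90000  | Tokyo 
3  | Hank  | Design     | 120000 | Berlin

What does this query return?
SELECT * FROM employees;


SELECT * returns all 3 rows with all columns

3 rows:
1, Wendy, Legal, 110000, London
2, Tina, Research, 90000, Tokyo
3, Hank, Design, 120000, Berlin


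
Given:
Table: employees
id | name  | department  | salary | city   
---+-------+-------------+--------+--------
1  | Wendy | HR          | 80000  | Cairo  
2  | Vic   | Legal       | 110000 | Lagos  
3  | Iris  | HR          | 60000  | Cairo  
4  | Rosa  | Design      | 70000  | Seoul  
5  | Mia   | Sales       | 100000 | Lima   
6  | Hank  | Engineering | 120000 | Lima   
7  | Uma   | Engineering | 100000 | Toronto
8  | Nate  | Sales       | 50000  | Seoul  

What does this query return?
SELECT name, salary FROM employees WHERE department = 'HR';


Filtering: department = 'HR'
Matching rows: 2

2 rows:
Wendy, 80000
Iris, 60000


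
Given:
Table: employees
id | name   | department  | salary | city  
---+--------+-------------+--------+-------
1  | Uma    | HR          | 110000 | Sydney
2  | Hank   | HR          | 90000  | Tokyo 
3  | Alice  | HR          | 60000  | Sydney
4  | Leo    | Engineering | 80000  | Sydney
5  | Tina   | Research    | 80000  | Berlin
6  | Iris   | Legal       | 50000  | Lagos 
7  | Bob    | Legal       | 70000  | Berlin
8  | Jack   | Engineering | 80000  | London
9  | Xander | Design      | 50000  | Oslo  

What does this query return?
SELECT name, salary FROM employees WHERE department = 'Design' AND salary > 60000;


Filtering: department = 'Design' AND salary > 60000
Matching: 0 rows

Empty result set (0 rows)


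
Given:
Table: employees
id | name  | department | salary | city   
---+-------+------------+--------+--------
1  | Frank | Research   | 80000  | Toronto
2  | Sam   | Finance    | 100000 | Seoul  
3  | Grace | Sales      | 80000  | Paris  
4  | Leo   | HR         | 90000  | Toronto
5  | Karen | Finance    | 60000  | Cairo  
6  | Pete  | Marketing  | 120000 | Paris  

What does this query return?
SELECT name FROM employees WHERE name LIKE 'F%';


LIKE 'F%' matches names starting with 'F'
Matching: 1

1 rows:
Frank


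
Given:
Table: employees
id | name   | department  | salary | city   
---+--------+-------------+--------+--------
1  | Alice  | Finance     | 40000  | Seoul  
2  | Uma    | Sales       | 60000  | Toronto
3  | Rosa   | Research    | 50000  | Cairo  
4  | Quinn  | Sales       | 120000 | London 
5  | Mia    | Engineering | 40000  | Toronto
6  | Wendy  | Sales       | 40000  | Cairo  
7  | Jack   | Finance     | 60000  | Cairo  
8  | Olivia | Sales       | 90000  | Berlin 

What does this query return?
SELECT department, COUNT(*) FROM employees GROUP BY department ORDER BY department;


Assigning each row to its department group:
  Alice -> Finance
  Uma -> Sales
  Rosa -> Research
  Quinn -> Sales
  Mia -> Engineering
  Wendy -> Sales
  Jack -> Finance
  Olivia -> Sales


4 groups:
Engineering, 1
Finance, 2
Research, 1
Sales, 4


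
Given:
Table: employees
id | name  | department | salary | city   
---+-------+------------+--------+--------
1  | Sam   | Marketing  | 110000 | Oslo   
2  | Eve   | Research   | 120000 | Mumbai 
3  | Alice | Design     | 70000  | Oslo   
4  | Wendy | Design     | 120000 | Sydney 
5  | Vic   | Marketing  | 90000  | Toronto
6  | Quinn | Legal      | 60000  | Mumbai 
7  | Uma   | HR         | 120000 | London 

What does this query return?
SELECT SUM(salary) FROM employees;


SUM(salary) = 110000 + 120000 + 70000 + 120000 + 90000 + 60000 + 120000 = 690000

690000


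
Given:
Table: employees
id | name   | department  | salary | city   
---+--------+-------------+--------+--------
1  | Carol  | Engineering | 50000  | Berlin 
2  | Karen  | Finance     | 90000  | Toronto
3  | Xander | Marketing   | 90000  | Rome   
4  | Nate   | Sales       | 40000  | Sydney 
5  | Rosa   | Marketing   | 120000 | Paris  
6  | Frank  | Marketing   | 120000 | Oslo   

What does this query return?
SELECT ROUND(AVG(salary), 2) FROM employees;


SUM(salary) = 510000
COUNT = 6
ROUND(AVG, 2) = ROUND(510000 / 6, 2) = 85000.0

85000.0


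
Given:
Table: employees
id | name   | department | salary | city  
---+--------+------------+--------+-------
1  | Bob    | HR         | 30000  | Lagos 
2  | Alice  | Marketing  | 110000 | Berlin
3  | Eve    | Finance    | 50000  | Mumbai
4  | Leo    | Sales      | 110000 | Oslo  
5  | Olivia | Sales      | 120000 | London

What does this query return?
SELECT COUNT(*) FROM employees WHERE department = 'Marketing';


Counting rows where department = 'Marketing'
  Alice -> MATCH


1


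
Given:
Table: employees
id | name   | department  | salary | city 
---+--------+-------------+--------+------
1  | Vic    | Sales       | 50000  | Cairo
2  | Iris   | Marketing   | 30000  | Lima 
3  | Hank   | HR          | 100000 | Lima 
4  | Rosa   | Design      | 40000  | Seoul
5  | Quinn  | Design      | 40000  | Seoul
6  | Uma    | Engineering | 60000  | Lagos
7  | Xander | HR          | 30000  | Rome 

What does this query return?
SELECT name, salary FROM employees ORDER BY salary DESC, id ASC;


Sorting by salary DESC, then id ASC for ties

7 rows:
Hank, 100000
Uma, 60000
Vic, 50000
Rosa, 40000
Quinn, 40000
Iris, 30000
Xander, 30000


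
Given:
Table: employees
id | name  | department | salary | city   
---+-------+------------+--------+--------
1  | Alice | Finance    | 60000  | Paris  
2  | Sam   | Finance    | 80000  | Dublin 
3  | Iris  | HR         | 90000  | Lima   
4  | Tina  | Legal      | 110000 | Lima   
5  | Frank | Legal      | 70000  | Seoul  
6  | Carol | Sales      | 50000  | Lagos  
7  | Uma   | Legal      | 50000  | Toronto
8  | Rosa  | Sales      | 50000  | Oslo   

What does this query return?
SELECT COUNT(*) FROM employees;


COUNT(*) counts all rows

8


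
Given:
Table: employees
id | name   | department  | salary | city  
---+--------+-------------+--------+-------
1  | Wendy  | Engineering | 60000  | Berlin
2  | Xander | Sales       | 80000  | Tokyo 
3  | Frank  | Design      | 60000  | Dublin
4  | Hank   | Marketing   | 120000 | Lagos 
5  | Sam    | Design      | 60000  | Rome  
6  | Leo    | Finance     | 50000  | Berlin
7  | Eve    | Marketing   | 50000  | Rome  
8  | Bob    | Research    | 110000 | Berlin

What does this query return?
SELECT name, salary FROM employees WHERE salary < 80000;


Filtering: salary < 80000
Matching: 5 rows

5 rows:
Wendy, 60000
Frank, 60000
Sam, 60000
Leo, 50000
Eve, 50000


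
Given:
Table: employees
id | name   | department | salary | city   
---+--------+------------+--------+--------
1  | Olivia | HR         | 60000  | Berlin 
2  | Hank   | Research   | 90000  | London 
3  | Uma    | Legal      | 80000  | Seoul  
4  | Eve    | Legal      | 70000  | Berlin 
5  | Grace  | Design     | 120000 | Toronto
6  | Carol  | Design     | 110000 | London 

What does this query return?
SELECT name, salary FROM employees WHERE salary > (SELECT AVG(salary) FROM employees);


Subquery: AVG(salary) = 88333.33
Filtering: salary > 88333.33
  Hank (90000) -> MATCH
  Grace (120000) -> MATCH
  Carol (110000) -> MATCH


3 rows:
Hank, 90000
Grace, 120000
Carol, 110000


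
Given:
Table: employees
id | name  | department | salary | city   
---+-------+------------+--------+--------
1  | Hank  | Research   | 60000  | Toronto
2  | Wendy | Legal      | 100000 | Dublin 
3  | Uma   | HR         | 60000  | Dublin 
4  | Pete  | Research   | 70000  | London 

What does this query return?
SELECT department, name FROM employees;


Projecting columns: department, name

4 rows:
Research, Hank
Legal, Wendy
HR, Uma
Research, Pete


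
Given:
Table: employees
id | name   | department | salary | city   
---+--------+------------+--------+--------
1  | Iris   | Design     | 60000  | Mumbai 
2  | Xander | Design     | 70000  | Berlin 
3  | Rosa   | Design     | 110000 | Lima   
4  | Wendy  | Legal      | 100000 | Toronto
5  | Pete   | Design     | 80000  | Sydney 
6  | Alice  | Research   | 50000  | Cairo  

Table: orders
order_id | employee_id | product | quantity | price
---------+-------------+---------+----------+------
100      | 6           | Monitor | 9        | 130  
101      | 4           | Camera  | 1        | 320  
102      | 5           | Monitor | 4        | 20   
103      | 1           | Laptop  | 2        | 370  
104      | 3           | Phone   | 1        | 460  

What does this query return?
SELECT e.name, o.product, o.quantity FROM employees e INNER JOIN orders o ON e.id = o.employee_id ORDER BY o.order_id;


Joining employees.id = orders.employee_id:
  employee Alice (id=6) -> order Monitor
  employee Wendy (id=4) -> order Camera
  employee Pete (id=5) -> order Monitor
  employee Iris (id=1) -> order Laptop
  employee Rosa (id=3) -> order Phone


5 rows:
Alice, Monitor, 9
Wendy, Camera, 1
Pete, Monitor, 4
Iris, Laptop, 2
Rosa, Phone, 1


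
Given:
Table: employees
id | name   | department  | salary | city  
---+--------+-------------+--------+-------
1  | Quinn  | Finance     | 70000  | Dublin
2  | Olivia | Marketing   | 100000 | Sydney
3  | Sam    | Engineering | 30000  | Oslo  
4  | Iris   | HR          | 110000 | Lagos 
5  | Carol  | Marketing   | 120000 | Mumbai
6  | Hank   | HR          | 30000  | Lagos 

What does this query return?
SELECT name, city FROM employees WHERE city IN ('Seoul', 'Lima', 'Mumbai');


Filtering: city IN ('Seoul', 'Lima', 'Mumbai')
Matching: 1 rows

1 rows:
Carol, Mumbai


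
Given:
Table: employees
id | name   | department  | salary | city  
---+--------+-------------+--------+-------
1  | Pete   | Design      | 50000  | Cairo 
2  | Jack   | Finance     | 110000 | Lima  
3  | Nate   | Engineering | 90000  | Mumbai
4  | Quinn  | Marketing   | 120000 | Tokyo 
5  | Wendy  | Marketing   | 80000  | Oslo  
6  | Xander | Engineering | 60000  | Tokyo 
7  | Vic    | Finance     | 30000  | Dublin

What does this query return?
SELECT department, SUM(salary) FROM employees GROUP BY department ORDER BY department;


Summing salary within each department:
  Design: 50000 = 50000
  Engineering: 90000 + 60000 = 150000
  Finance: 110000 + 30000 = 140000
  Marketing: 120000 + 80000 = 200000


4 groups:
Design, 50000
Engineering, 150000
Finance, 140000
Marketing, 200000


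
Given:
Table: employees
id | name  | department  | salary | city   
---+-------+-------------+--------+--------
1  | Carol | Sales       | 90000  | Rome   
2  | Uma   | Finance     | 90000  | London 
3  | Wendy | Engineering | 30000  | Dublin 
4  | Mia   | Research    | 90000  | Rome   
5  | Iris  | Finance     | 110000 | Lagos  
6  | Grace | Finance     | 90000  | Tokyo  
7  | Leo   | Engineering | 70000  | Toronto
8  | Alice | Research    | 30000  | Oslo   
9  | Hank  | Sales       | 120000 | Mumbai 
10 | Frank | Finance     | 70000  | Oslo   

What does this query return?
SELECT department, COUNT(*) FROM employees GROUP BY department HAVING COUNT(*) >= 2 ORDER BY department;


Groups with count >= 2:
  Engineering: 2 -> PASS
  Finance: 4 -> PASS
  Research: 2 -> PASS
  Sales: 2 -> PASS


4 groups:
Engineering, 2
Finance, 4
Research, 2
Sales, 2


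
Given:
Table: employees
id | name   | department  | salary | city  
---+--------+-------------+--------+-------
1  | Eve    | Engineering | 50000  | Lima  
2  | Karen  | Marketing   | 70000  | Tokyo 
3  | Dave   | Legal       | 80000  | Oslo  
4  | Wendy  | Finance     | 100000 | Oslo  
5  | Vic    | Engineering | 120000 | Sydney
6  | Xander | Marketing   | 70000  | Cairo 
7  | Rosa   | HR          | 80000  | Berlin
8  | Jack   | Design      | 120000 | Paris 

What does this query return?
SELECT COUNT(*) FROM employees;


COUNT(*) counts all rows

8


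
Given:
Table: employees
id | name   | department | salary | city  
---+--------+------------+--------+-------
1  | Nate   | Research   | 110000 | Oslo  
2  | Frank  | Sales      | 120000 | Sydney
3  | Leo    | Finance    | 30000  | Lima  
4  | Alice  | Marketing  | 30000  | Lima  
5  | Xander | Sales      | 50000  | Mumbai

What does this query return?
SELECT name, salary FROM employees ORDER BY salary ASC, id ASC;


Sorting by salary ASC, then id ASC for ties

5 rows:
Leo, 30000
Alice, 30000
Xander, 50000
Nate, 110000
Frank, 120000


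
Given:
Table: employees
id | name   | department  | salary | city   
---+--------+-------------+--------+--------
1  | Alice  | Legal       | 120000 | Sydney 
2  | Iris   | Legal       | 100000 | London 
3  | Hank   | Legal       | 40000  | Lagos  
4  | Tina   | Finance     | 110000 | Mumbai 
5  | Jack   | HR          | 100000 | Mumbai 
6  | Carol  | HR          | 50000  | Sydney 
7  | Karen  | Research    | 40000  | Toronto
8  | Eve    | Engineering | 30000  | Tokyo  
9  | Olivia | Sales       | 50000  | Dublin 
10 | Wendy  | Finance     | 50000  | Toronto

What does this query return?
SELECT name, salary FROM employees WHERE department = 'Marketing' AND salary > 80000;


Filtering: department = 'Marketing' AND salary > 80000
Matching: 0 rows

Empty result set (0 rows)


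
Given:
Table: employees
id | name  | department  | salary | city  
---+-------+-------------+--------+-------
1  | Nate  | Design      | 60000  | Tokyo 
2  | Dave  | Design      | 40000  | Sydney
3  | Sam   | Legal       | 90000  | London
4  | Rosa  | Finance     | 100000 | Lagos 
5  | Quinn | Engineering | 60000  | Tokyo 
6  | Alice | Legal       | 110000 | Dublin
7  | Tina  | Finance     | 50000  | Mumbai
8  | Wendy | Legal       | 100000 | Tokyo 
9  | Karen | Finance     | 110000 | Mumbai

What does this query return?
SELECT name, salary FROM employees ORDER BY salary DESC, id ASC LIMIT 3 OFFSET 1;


Sort by salary DESC (id ASC tiebreak), then skip 1 and take 3
Rows 2 through 4

3 rows:
Karen, 110000
Rosa, 100000
Wendy, 100000


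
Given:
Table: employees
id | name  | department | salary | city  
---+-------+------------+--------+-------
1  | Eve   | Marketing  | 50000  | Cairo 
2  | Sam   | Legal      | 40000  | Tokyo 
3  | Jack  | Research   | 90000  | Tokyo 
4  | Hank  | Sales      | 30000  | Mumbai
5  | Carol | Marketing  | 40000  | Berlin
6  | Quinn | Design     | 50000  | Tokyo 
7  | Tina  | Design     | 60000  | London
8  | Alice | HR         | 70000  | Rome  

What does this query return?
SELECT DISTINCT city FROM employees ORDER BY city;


All 'city' values (row order): Cairo, Tokyo, Tokyo, Mumbai, Berlin, Tokyo, London, Rome
Removing duplicates leaves 6 unique value(s).

6 values:
Berlin
Cairo
London
Mumbai
Rome
Tokyo


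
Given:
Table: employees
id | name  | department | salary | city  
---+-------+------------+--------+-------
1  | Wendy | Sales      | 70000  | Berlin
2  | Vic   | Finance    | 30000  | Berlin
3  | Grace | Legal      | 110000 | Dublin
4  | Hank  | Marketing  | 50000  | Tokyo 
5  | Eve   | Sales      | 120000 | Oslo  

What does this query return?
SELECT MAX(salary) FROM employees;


Salaries: 70000, 30000, 110000, 50000, 120000
MAX = 120000

120000


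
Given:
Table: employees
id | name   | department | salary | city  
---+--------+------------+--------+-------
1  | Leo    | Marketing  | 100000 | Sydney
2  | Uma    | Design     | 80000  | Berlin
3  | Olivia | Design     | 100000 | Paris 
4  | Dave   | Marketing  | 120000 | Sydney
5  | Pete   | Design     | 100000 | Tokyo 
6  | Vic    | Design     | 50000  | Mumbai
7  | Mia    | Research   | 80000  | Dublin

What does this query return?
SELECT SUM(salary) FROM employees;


SUM(salary) = 100000 + 80000 + 100000 + 120000 + 100000 + 50000 + 80000 = 630000

630000


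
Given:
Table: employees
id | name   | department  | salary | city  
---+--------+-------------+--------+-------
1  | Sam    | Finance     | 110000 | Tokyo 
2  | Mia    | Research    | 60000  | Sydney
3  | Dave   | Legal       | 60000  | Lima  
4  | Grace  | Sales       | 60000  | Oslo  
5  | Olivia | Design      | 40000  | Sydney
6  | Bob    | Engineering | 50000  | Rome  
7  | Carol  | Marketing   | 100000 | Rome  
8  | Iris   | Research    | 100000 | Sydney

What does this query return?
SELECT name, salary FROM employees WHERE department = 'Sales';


Filtering: department = 'Sales'
Matching rows: 1

1 rows:
Grace, 60000


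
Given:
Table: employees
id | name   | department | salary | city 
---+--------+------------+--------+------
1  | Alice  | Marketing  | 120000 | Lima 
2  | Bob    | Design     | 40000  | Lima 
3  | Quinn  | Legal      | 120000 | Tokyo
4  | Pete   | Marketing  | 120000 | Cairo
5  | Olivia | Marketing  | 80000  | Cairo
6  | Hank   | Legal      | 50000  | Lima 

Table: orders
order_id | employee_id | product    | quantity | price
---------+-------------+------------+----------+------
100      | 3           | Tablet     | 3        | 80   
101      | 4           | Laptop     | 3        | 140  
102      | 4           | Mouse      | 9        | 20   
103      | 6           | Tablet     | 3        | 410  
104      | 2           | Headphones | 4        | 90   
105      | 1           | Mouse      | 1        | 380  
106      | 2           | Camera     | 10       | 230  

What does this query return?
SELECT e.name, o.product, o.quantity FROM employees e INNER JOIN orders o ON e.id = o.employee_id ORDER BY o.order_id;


Joining employees.id = orders.employee_id:
  employee Quinn (id=3) -> order Tablet
  employee Pete (id=4) -> order Laptop
  employee Pete (id=4) -> order Mouse
  employee Hank (id=6) -> order Tablet
  employee Bob (id=2) -> order Headphones
  employee Alice (id=1) -> order Mouse
  employee Bob (id=2) -> order Camera


7 rows:
Quinn, Tablet, 3
Pete, Laptop, 3
Pete, Mouse, 9
Hank, Tablet, 3
Bob, Headphones, 4
Alice, Mouse, 1
Bob, Camera, 10


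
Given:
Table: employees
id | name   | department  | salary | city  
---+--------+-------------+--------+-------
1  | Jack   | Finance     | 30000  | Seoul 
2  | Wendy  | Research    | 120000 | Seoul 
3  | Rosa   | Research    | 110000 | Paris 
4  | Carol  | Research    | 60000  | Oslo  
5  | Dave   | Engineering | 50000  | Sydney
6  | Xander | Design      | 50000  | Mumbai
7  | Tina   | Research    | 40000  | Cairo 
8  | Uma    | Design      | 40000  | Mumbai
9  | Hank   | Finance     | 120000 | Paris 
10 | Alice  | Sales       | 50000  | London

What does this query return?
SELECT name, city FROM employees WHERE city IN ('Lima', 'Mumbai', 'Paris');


Filtering: city IN ('Lima', 'Mumbai', 'Paris')
Matching: 4 rows

4 rows:
Rosa, Paris
Xander, Mumbai
Uma, Mumbai
Hank, Paris


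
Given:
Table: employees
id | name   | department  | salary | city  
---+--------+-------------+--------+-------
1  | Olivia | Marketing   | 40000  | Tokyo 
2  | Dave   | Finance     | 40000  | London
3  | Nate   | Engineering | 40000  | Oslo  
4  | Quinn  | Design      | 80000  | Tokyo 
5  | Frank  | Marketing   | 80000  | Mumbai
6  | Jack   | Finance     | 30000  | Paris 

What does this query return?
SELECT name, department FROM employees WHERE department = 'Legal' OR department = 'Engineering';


Filtering: department = 'Legal' OR 'Engineering'
Matching: 1 rows

1 rows:
Nate, Engineering


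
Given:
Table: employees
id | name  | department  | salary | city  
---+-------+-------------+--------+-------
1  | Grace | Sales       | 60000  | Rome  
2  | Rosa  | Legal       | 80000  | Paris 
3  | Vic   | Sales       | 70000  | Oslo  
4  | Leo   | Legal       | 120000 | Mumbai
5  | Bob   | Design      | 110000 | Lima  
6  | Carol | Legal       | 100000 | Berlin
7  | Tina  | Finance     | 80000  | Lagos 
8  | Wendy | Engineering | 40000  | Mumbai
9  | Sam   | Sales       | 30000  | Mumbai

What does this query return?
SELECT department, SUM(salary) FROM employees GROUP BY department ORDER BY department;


Summing salary within each department:
  Design: 110000 = 110000
  Engineering: 40000 = 40000
  Finance: 80000 = 80000
  Legal: 80000 + 120000 + 100000 = 300000
  Sales: 60000 + 70000 + 30000 = 160000


5 groups:
Design, 110000
Engineering, 40000
Finance, 80000
Legal, 300000
Sales, 160000


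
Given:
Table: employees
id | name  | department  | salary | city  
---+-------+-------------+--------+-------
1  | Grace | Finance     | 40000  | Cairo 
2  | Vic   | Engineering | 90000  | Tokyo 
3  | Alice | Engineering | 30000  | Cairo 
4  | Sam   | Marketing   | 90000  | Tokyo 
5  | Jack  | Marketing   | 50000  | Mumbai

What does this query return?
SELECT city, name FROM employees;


Projecting columns: city, name

5 rows:
Cairo, Grace
Tokyo, Vic
Cairo, Alice
Tokyo, Sam
Mumbai, Jack


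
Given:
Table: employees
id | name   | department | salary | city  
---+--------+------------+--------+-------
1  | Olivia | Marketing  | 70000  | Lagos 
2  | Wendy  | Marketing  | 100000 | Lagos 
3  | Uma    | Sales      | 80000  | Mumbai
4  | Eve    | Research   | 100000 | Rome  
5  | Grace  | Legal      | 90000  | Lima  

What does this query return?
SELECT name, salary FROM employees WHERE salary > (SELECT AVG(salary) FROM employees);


Subquery: AVG(salary) = 88000.0
Filtering: salary > 88000.0
  Wendy (100000) -> MATCH
  Eve (100000) -> MATCH
  Grace (90000) -> MATCH


3 rows:
Wendy, 100000
Eve, 100000
Grace, 90000


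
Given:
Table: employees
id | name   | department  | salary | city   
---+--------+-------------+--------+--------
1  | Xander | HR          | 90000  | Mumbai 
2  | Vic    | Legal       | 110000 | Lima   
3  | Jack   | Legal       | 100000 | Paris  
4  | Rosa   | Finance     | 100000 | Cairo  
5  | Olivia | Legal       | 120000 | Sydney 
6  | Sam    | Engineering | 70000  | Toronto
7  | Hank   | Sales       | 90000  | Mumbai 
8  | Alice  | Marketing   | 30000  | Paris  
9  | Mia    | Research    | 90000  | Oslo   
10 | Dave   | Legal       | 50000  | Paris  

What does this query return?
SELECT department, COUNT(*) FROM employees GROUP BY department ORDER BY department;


Assigning each row to its department group:
  Xander -> HR
  Vic -> Legal
  Jack -> Legal
  Rosa -> Finance
  Olivia -> Legal
  Sam -> Engineering
  Hank -> Sales
  Alice -> Marketing
  Mia -> Research
  Dave -> Legal


7 groups:
Engineering, 1
Finance, 1
HR, 1
Legal, 4
Marketing, 1
Research, 1
Sales, 1


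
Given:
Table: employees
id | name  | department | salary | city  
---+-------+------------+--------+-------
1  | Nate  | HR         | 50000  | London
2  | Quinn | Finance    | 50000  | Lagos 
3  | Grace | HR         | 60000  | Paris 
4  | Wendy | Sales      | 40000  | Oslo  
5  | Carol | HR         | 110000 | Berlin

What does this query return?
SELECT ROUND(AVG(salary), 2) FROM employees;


SUM(salary) = 310000
COUNT = 5
ROUND(AVG, 2) = ROUND(310000 / 5, 2) = 62000.0

62000.0


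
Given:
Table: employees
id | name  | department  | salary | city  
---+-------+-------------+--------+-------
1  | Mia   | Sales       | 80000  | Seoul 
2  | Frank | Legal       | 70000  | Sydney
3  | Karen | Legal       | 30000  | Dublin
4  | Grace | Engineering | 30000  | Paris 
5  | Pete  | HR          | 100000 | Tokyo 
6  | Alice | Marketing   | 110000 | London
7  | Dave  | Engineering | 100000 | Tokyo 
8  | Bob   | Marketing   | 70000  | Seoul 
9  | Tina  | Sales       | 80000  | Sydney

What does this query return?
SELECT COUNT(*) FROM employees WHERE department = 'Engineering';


Counting rows where department = 'Engineering'
  Grace -> MATCH
  Dave -> MATCH


2


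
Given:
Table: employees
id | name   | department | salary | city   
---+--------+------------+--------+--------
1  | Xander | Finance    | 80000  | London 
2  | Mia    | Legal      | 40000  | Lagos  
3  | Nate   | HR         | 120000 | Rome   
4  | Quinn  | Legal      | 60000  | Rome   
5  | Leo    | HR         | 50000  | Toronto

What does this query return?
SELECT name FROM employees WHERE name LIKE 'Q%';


LIKE 'Q%' matches names starting with 'Q'
Matching: 1

1 rows:
Quinn


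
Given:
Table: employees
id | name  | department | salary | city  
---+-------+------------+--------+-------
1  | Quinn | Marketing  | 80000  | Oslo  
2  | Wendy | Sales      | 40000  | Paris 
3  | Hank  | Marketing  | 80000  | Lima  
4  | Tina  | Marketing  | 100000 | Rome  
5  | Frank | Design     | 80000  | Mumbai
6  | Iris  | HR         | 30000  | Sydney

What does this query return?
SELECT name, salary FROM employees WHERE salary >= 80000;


Filtering: salary >= 80000
Matching: 4 rows

4 rows:
Quinn, 80000
Hank, 80000
Tina, 100000
Frank, 80000


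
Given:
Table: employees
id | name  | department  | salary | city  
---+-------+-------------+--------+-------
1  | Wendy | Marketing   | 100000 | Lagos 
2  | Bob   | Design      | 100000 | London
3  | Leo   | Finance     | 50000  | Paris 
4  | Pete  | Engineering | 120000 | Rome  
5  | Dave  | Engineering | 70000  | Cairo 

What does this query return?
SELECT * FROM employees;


SELECT * returns all 5 rows with all columns

5 rows:
1, Wendy, Marketing, 100000, Lagos
2, Bob, Design, 100000, London
3, Leo, Finance, 50000, Paris
4, Pete, Engineering, 120000, Rome
5, Dave, Engineering, 70000, Cairo


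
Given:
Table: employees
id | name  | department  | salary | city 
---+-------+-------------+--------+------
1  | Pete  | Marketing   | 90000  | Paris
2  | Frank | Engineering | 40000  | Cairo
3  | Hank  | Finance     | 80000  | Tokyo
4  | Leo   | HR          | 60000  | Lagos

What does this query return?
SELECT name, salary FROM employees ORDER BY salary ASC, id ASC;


Sorting by salary ASC, then id ASC for ties

4 rows:
Frank, 40000
Leo, 60000
Hank, 80000
Pete, 90000


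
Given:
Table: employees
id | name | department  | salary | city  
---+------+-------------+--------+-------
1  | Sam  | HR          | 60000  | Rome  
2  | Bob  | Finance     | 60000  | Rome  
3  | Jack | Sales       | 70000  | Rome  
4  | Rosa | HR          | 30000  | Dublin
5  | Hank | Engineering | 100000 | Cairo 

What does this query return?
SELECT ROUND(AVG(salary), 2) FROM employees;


SUM(salary) = 320000
COUNT = 5
ROUND(AVG, 2) = ROUND(320000 / 5, 2) = 64000.0

64000.0


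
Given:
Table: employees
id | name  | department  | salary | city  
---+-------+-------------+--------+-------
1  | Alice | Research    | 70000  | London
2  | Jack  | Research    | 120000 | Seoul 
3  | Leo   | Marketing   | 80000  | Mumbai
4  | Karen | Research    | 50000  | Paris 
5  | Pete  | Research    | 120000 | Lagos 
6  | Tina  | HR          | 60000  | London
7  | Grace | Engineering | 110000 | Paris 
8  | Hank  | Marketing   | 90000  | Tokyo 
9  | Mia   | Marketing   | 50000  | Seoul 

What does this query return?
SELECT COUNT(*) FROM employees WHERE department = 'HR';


Counting rows where department = 'HR'
  Tina -> MATCH


1


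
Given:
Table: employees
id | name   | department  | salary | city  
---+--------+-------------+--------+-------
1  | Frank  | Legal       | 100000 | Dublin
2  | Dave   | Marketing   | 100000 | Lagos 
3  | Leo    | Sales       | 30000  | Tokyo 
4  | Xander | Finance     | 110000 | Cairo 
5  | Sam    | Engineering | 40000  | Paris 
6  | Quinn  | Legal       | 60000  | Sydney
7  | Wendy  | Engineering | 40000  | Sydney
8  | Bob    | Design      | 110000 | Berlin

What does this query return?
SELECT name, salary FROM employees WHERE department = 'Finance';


Filtering: department = 'Finance'
Matching rows: 1

1 rows:
Xander, 110000


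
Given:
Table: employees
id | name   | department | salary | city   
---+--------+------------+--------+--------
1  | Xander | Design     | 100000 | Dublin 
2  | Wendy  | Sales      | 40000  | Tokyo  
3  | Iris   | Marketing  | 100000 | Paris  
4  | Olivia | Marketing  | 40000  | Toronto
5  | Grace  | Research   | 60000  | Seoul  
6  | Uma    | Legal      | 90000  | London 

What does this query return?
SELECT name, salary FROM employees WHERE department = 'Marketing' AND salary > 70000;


Filtering: department = 'Marketing' AND salary > 70000
Matching: 1 rows

1 rows:
Iris, 100000


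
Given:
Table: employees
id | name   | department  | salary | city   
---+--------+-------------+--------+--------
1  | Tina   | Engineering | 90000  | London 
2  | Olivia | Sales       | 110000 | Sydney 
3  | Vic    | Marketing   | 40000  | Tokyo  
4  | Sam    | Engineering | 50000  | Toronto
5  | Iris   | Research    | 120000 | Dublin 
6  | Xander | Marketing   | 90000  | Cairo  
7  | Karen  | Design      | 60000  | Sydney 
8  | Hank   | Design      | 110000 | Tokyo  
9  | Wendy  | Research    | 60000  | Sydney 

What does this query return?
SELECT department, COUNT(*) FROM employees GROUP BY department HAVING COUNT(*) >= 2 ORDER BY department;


Groups with count >= 2:
  Design: 2 -> PASS
  Engineering: 2 -> PASS
  Marketing: 2 -> PASS
  Research: 2 -> PASS
  Sales: 1 -> filtered out


4 groups:
Design, 2
Engineering, 2
Marketing, 2
Research, 2


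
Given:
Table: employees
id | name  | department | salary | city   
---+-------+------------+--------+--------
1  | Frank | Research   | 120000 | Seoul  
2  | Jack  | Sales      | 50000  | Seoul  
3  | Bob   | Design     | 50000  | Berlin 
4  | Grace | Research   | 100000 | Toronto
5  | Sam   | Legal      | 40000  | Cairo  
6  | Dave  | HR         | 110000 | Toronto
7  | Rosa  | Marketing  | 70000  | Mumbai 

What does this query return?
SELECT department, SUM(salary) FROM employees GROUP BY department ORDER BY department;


Summing salary within each department:
  Design: 50000 = 50000
  HR: 110000 = 110000
  Legal: 40000 = 40000
  Marketing: 70000 = 70000
  Research: 120000 + 100000 = 220000
  Sales: 50000 = 50000


6 groups:
Design, 50000
HR, 110000
Legal, 40000
Marketing, 70000
Research, 220000
Sales, 50000


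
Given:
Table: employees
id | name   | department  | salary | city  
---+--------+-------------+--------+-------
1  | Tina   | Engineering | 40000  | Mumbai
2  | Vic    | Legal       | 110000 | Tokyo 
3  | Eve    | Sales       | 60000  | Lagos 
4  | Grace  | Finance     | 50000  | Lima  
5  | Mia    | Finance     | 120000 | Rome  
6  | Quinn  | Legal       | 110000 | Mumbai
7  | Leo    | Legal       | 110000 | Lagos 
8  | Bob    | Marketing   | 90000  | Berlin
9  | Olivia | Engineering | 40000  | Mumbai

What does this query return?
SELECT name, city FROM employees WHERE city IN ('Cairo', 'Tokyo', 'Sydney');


Filtering: city IN ('Cairo', 'Tokyo', 'Sydney')
Matching: 1 rows

1 rows:
Vic, Tokyo


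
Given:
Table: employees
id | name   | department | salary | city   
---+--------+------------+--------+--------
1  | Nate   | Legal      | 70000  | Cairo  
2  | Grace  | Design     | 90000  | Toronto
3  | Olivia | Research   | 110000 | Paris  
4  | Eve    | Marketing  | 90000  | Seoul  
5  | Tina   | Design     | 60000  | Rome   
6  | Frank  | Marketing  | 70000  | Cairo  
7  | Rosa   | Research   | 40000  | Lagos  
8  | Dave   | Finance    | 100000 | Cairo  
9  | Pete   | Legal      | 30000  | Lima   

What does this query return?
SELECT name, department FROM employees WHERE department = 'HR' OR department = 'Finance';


Filtering: department = 'HR' OR 'Finance'
Matching: 1 rows

1 rows:
Dave, Finance


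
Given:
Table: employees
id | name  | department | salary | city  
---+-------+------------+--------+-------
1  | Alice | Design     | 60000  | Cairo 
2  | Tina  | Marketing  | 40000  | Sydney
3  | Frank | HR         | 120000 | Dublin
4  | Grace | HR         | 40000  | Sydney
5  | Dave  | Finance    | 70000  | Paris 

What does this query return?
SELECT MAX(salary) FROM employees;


Salaries: 60000, 40000, 120000, 40000, 70000
MAX = 120000

120000


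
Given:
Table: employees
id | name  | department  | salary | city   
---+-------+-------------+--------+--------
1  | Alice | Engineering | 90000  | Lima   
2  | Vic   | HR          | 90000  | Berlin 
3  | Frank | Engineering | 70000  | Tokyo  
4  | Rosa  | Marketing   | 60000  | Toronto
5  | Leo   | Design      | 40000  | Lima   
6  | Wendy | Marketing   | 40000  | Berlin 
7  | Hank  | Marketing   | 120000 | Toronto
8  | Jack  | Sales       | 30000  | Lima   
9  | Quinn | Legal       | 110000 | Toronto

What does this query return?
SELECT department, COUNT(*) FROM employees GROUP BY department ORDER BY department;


Assigning each row to its department group:
  Alice -> Engineering
  Vic -> HR
  Frank -> Engineering
  Rosa -> Marketing
  Leo -> Design
  Wendy -> Marketing
  Hank -> Marketing
  Jack -> Sales
  Quinn -> Legal


6 groups:
Design, 1
Engineering, 2
HR, 1
Legal, 1
Marketing, 3
Sales, 1


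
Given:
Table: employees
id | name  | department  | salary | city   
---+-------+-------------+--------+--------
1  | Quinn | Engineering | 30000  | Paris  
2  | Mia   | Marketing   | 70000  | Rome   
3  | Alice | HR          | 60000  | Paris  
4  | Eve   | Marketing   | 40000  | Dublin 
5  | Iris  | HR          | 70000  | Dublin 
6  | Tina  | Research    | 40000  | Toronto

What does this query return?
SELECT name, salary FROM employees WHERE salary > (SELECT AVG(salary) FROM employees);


Subquery: AVG(salary) = 51666.67
Filtering: salary > 51666.67
  Mia (70000) -> MATCH
  Alice (60000) -> MATCH
  Iris (70000) -> MATCH


3 rows:
Mia, 70000
Alice, 60000
Iris, 70000
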